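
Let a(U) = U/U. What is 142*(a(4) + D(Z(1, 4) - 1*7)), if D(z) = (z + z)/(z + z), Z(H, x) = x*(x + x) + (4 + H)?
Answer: 284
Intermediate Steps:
Z(H, x) = 4 + H + 2*x² (Z(H, x) = x*(2*x) + (4 + H) = 2*x² + (4 + H) = 4 + H + 2*x²)
a(U) = 1
D(z) = 1 (D(z) = (2*z)/((2*z)) = (2*z)*(1/(2*z)) = 1)
142*(a(4) + D(Z(1, 4) - 1*7)) = 142*(1 + 1) = 142*2 = 284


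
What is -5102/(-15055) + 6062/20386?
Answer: 97636391/153455615 ≈ 0.63625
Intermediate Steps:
-5102/(-15055) + 6062/20386 = -5102*(-1/15055) + 6062*(1/20386) = 5102/15055 + 3031/10193 = 97636391/153455615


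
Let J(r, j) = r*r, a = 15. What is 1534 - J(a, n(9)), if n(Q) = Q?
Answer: 1309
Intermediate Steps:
J(r, j) = r²
1534 - J(a, n(9)) = 1534 - 1*15² = 1534 - 1*225 = 1534 - 225 = 1309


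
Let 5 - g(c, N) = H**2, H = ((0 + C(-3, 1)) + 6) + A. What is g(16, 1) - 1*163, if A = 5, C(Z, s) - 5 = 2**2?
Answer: -558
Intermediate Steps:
C(Z, s) = 9 (C(Z, s) = 5 + 2**2 = 5 + 4 = 9)
H = 20 (H = ((0 + 9) + 6) + 5 = (9 + 6) + 5 = 15 + 5 = 20)
g(c, N) = -395 (g(c, N) = 5 - 1*20**2 = 5 - 1*400 = 5 - 400 = -395)
g(16, 1) - 1*163 = -395 - 1*163 = -395 - 163 = -558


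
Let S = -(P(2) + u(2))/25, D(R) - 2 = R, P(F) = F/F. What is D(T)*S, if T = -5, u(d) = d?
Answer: 9/25 ≈ 0.36000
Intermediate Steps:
P(F) = 1
D(R) = 2 + R
S = -3/25 (S = -(1 + 2)/25 = -1*3*(1/25) = -3*1/25 = -3/25 ≈ -0.12000)
D(T)*S = (2 - 5)*(-3/25) = -3*(-3/25) = 9/25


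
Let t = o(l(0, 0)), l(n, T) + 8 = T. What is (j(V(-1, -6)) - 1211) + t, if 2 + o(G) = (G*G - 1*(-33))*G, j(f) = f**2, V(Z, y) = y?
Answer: -1953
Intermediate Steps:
l(n, T) = -8 + T
o(G) = -2 + G*(33 + G**2) (o(G) = -2 + (G*G - 1*(-33))*G = -2 + (G**2 + 33)*G = -2 + (33 + G**2)*G = -2 + G*(33 + G**2))
t = -778 (t = -2 + (-8 + 0)**3 + 33*(-8 + 0) = -2 + (-8)**3 + 33*(-8) = -2 - 512 - 264 = -778)
(j(V(-1, -6)) - 1211) + t = ((-6)**2 - 1211) - 778 = (36 - 1211) - 778 = -1175 - 778 = -1953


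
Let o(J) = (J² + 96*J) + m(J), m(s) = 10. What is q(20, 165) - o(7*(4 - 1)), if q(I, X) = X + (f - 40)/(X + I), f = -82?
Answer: -425992/185 ≈ -2302.7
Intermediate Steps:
q(I, X) = X - 122/(I + X) (q(I, X) = X + (-82 - 40)/(X + I) = X - 122/(I + X))
o(J) = 10 + J² + 96*J (o(J) = (J² + 96*J) + 10 = 10 + J² + 96*J)
q(20, 165) - o(7*(4 - 1)) = (-122 + 165² + 20*165)/(20 + 165) - (10 + (7*(4 - 1))² + 96*(7*(4 - 1))) = (-122 + 27225 + 3300)/185 - (10 + (7*3)² + 96*(7*3)) = (1/185)*30403 - (10 + 21² + 96*21) = 30403/185 - (10 + 441 + 2016) = 30403/185 - 1*2467 = 30403/185 - 2467 = -425992/185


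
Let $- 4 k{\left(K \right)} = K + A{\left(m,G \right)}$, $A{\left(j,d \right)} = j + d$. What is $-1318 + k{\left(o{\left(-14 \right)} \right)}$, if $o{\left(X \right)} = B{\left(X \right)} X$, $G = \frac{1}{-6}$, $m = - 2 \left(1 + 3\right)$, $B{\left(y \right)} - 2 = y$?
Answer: $- \frac{32591}{24} \approx -1358.0$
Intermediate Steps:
$B{\left(y \right)} = 2 + y$
$m = -8$ ($m = \left(-2\right) 4 = -8$)
$G = - \frac{1}{6} \approx -0.16667$
$A{\left(j,d \right)} = d + j$
$o{\left(X \right)} = X \left(2 + X\right)$ ($o{\left(X \right)} = \left(2 + X\right) X = X \left(2 + X\right)$)
$k{\left(K \right)} = \frac{49}{24} - \frac{K}{4}$ ($k{\left(K \right)} = - \frac{K - \frac{49}{6}}{4} = - \frac{- \frac{49}{6} + K}{4} = \frac{49}{24} - \frac{K}{4}$)
$-1318 + k{\left(o{\left(-14 \right)} \right)} = -1318 + \left(\frac{49}{24} - \frac{\left(-14\right) \left(2 - 14\right)}{4}\right) = -1318 + \left(\frac{49}{24} - \frac{\left(-14\right) \left(-12\right)}{4}\right) = -1318 + \left(\frac{49}{24} - 42\right) = -1318 - \frac{959}{24} = - \frac{32591}{24}$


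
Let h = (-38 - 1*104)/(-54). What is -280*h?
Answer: -19880/27 ≈ -736.30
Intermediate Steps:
h = 71/27 (h = (-38 - 104)*(-1/54) = -142*(-1/54) = 71/27 ≈ 2.6296)
-280*h = -280*71/27 = -19880/27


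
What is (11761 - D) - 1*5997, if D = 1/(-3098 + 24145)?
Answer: 121314907/21047 ≈ 5764.0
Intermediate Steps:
D = 1/21047 ≈ 4.7513e-5
(11761 - D) - 1*5997 = (11761 - 1*1/21047) - 1*5997 = (11761 - 1/21047) - 5997 = 247533766/21047 - 5997 = 121314907/21047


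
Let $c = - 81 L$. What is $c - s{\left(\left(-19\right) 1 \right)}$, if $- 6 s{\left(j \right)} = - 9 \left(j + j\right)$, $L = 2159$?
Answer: $-174822$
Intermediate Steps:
$c = -174879$ ($c = \left(-81\right) 2159 = -174879$)
$s{\left(j \right)} = 3 j$ ($s{\left(j \right)} = - \frac{\left(-9\right) \left(j + j\right)}{6} = - \frac{\left(-9\right) 2 j}{6} = - \frac{\left(-18\right) j}{6} = 3 j$)
$c - s{\left(\left(-19\right) 1 \right)} = -174879 - 3 \left(\left(-19\right) 1\right) = -174879 - 3 \left(-19\right) = -174879 - -57 = -174879 + 57 = -174822$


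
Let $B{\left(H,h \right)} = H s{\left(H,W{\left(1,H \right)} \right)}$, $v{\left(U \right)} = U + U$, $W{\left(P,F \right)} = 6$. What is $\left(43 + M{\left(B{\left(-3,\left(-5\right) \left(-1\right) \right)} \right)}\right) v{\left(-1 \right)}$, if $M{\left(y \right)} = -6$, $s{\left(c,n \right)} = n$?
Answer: $-74$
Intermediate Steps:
$v{\left(U \right)} = 2 U$
$B{\left(H,h \right)} = 6 H$ ($B{\left(H,h \right)} = H 6 = 6 H$)
$\left(43 + M{\left(B{\left(-3,\left(-5\right) \left(-1\right) \right)} \right)}\right) v{\left(-1 \right)} = \left(43 - 6\right) 2 \left(-1\right) = 37 \left(-2\right) = -74$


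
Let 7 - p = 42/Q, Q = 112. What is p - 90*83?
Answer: -59707/8 ≈ -7463.4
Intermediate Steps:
p = 53/8 (p = 7 - 42/112 = 7 - 1*3/8 = 7 - 3/8 = 53/8 ≈ 6.6250)
p - 90*83 = 53/8 - 90*83 = 53/8 - 7470 = -59707/8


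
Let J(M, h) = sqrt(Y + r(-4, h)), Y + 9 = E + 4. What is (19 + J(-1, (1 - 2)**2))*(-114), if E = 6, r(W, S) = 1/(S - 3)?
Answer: -2166 - 57*sqrt(2) ≈ -2246.6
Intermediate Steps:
r(W, S) = 1/(-3 + S)
Y = 1 (Y = -9 + (6 + 4) = -9 + 10 = 1)
J(M, h) = sqrt(1 + 1/(-3 + h))
(19 + J(-1, (1 - 2)**2))*(-114) = (19 + sqrt((-2 + (1 - 2)**2)/(-3 + (1 - 2)**2)))*(-114) = (19 + sqrt((-2 + (-1)**2)/(-3 + (-1)**2)))*(-114) = (19 + sqrt((-2 + 1)/(-3 + 1)))*(-114) = (19 + sqrt(-1/(-2)))*(-114) = (19 + sqrt(-1/2*(-1)))*(-114) = (19 + sqrt(1/2))*(-114) = (19 + sqrt(2)/2)*(-114) = -2166 - 57*sqrt(2)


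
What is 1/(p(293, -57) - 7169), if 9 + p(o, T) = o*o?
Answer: 1/78671 ≈ 1.2711e-5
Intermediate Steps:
p(o, T) = -9 + o**2 (p(o, T) = -9 + o*o = -9 + o**2)
1/(p(293, -57) - 7169) = 1/((-9 + 293**2) - 7169) = 1/((-9 + 85849) - 7169) = 1/(85840 - 7169) = 1/78671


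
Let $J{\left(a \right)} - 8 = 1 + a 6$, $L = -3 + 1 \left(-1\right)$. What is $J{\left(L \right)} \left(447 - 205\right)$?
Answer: $-3630$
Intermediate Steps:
$L = -4$ ($L = -3 - 1 = -4$)
$J{\left(a \right)} = 9 + 6 a$ ($J{\left(a \right)} = 8 + \left(1 + a 6\right) = 8 + \left(1 + 6 a\right) = 9 + 6 a$)
$J{\left(L \right)} \left(447 - 205\right) = \left(9 + 6 \left(-4\right)\right) \left(447 - 205\right) = \left(9 - 24\right) 242 = \left(-15\right) 242 = -3630$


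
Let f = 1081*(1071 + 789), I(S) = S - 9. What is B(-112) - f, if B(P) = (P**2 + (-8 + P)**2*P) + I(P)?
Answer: -3611037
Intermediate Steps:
I(S) = -9 + S
f = 2010660 (f = 1081*1860 = 2010660)
B(P) = -9 + P + P**2 + P*(-8 + P)**2 (B(P) = (P**2 + (-8 + P)**2*P) + (-9 + P) = (P**2 + P*(-8 + P)**2) + (-9 + P) = -9 + P + P**2 + P*(-8 + P)**2)
B(-112) - f = (-9 - 112 + (-112)**2 - 112*(-8 - 112)**2) - 1*2010660 = (-9 - 112 + 12544 - 112*(-120)**2) - 2010660 = (-9 - 112 + 12544 - 112*14400) - 2010660 = (-9 - 112 + 12544 - 1612800) - 2010660 = -1600377 - 2010660 = -3611037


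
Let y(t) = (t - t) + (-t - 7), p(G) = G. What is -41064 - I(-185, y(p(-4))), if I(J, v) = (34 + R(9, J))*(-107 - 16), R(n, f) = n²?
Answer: -26919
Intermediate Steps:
y(t) = -7 - t (y(t) = 0 + (-7 - t) = -7 - t)
I(J, v) = -14145 (I(J, v) = (34 + 9²)*(-107 - 16) = (34 + 81)*(-123) = 115*(-123) = -14145)
-41064 - I(-185, y(p(-4))) = -41064 - 1*(-14145) = -41064 + 14145 = -26919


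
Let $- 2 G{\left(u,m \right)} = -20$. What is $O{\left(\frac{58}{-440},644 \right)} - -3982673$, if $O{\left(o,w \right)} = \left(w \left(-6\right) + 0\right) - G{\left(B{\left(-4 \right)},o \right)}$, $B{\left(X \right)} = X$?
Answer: $3978799$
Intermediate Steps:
$G{\left(u,m \right)} = 10$ ($G{\left(u,m \right)} = \left(- \frac{1}{2}\right) \left(-20\right) = 10$)
$O{\left(o,w \right)} = -10 - 6 w$ ($O{\left(o,w \right)} = \left(w \left(-6\right) + 0\right) - 10 = \left(- 6 w + 0\right) - 10 = - 6 w - 10 = -10 - 6 w$)
$O{\left(\frac{58}{-440},644 \right)} - -3982673 = \left(-10 - 3864\right) - -3982673 = \left(-10 - 3864\right) + 3982673 = -3874 + 3982673 = 3978799$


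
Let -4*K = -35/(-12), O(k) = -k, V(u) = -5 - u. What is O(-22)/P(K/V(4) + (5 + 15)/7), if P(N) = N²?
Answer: 201180672/78943225 ≈ 2.5484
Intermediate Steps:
K = -35/48 (K = -(-35)/(4*(-12)) = -(-35)*(-1)/(4*12) = -¼*35/12 = -35/48 ≈ -0.72917)
O(-22)/P(K/V(4) + (5 + 15)/7) = (-1*(-22))/((-35/(48*(-5 - 1*4)) + (5 + 15)/7)²) = 22/((-35/(48*(-5 - 4)) + 20*(⅐))²) = 22/((-35/48/(-9) + 20/7)²) = 22/((-35/48*(-⅑) + 20/7)²) = 22/((35/432 + 20/7)²) = 22/((8885/3024)²) = 22/(78943225/9144576) = 22*(9144576/78943225) = 201180672/78943225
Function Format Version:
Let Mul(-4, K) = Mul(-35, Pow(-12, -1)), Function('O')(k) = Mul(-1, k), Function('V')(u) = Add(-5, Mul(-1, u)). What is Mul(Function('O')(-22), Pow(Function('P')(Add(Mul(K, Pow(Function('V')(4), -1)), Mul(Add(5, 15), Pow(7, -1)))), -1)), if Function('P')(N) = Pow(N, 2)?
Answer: Rational(201180672, 78943225) ≈ 2.5484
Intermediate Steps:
K = Rational(-35, 48) (K = Mul(Rational(-1, 4), Mul(-35, Pow(-12, -1))) = Mul(Rational(-1, 4), Mul(-35, Rational(-1, 12))) = Mul(Rational(-1, 4), Rational(35, 12)) = Rational(-35, 48) ≈ -0.72917)
Mul(Function('O')(-22), Pow(Function('P')(Add(Mul(K, Pow(Function('V')(4), -1)), Mul(Add(5, 15), Pow(7, -1)))), -1)) = Mul(Mul(-1, -22), Pow(Pow(Add(Mul(Rational(-35, 48), Pow(Add(-5, Mul(-1, 4)), -1)), Mul(Add(5, 15), Pow(7, -1))), 2), -1)) = Mul(22, Pow(Pow(Add(Mul(Rational(-35, 48), Pow(Add(-5, -4), -1)), Mul(20, Rational(1, 7))), 2), -1)) = Mul(22, Pow(Pow(Add(Mul(Rational(-35, 48), Pow(-9, -1)), Rational(20, 7)), 2), -1)) = Mul(22, Pow(Pow(Add(Mul(Rational(-35, 48), Rational(-1, 9)), Rational(20, 7)), 2), -1)) = Mul(22, Pow(Pow(Add(Rational(35, 432), Rational(20, 7)), 2), -1)) = Mul(22, Pow(Pow(Rational(8885, 3024), 2), -1)) = Mul(22, Pow(Rational(78943225, 9144576), -1)) = Mul(22, Rational(9144576, 78943225)) = Rational(201180672, 78943225)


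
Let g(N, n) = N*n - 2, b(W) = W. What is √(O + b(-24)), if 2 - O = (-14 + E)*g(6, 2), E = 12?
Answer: I*√2 ≈ 1.4142*I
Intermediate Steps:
g(N, n) = -2 + N*n
O = 22 (O = 2 - (-14 + 12)*(-2 + 6*2) = 2 - (-2)*(-2 + 12) = 2 - (-2)*10 = 2 - 1*(-20) = 2 + 20 = 22)
√(O + b(-24)) = √(22 - 24) = √(-2) = I*√2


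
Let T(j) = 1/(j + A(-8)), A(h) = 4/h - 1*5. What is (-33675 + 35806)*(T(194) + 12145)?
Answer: 9757139377/377 ≈ 2.5881e+7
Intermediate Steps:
A(h) = -5 + 4/h (A(h) = 4/h - 5 = -5 + 4/h)
T(j) = 1/(-11/2 + j) (T(j) = 1/(j + (-5 + 4/(-8))) = 1/(j + (-5 + 4*(-⅛))) = 1/(j + (-5 - ½)) = 1/(j - 11/2) = 1/(-11/2 + j))
(-33675 + 35806)*(T(194) + 12145) = (-33675 + 35806)*(2/(-11 + 2*194) + 12145) = 2131*(2/(-11 + 388) + 12145) = 2131*(2/377 + 12145) = 2131*(4578667/377) = 9757139377/377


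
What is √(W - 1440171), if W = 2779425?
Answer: 9*√16534 ≈ 1157.3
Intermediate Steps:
√(W - 1440171) = √(2779425 - 1440171) = √1339254 = 9*√16534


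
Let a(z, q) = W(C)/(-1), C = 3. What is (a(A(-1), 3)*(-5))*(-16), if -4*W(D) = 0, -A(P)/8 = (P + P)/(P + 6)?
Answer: 0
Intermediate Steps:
A(P) = -16*P/(6 + P) (A(P) = -8*(P + P)/(P + 6) = -8*2*P/(6 + P) = -16*P/(6 + P))
W(D) = 0 (W(D) = -¼*0 = 0)
a(z, q) = 0 (a(z, q) = 0/(-1) = 0*(-1) = 0)
(a(A(-1), 3)*(-5))*(-16) = (0*(-5))*(-16) = 0*(-16) = 0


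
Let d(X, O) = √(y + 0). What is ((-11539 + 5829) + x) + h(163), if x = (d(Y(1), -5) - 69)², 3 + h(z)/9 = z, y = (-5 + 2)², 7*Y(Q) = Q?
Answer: 86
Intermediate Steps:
Y(Q) = Q/7
y = 9 (y = (-3)² = 9)
h(z) = -27 + 9*z
d(X, O) = 3 (d(X, O) = √(9 + 0) = √9 = 3)
x = 4356 (x = (3 - 69)² = (-66)² = 4356)
((-11539 + 5829) + x) + h(163) = ((-11539 + 5829) + 4356) + (-27 + 9*163) = (-5710 + 4356) + (-27 + 1467) = -1354 + 1440 = 86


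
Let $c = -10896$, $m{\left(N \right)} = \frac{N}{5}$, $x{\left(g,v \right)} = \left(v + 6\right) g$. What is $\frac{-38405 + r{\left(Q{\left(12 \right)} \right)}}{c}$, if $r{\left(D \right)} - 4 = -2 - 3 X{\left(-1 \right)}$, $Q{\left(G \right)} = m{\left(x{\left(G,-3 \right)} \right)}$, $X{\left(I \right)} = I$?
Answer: $\frac{800}{227} \approx 3.5242$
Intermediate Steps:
$x{\left(g,v \right)} = g \left(6 + v\right)$ ($x{\left(g,v \right)} = \left(6 + v\right) g = g \left(6 + v\right)$)
$m{\left(N \right)} = \frac{N}{5}$ ($m{\left(N \right)} = N \frac{1}{5} = \frac{N}{5}$)
$Q{\left(G \right)} = \frac{3 G}{5}$ ($Q{\left(G \right)} = \frac{G \left(6 - 3\right)}{5} = \frac{G 3}{5} = \frac{3 G}{5}$)
$r{\left(D \right)} = 5$ ($r{\left(D \right)} = 4 - -1 = 4 + \left(-2 + 3\right) = 4 + 1 = 5$)
$\frac{-38405 + r{\left(Q{\left(12 \right)} \right)}}{c} = \frac{-38405 + 5}{-10896} = \left(-38400\right) \left(- \frac{1}{10896}\right) = \frac{800}{227}$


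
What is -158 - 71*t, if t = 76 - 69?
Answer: -655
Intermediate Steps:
t = 7
-158 - 71*t = -158 - 71*7 = -158 - 497 = -655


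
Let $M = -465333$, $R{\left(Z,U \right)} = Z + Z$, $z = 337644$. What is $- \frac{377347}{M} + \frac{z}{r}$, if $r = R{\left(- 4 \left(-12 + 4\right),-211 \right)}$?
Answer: $\frac{39285261415}{7445328} \approx 5276.5$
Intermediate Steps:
$R{\left(Z,U \right)} = 2 Z$
$r = 64$ ($r = 2 \left(- 4 \left(-12 + 4\right)\right) = 2 \left(\left(-4\right) \left(-8\right)\right) = 2 \cdot 32 = 64$)
$- \frac{377347}{M} + \frac{z}{r} = - \frac{377347}{-465333} + \frac{337644}{64} = \left(-377347\right) \left(- \frac{1}{465333}\right) + 337644 \cdot \frac{1}{64} = \frac{377347}{465333} + \frac{84411}{16} = \frac{39285261415}{7445328}$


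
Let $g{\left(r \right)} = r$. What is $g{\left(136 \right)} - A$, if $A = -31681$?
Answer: $31817$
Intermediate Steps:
$g{\left(136 \right)} - A = 136 - -31681 = 136 + 31681 = 31817$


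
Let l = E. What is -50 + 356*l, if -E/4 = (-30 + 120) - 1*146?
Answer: 79694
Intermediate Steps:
E = 224 (E = -4*((-30 + 120) - 1*146) = -4*(90 - 146) = -4*(-56) = 224)
l = 224
-50 + 356*l = -50 + 356*224 = -50 + 79744 = 79694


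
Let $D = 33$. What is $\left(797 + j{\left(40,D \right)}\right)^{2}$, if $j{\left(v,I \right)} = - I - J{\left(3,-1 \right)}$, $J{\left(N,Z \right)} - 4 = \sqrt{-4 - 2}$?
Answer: $\left(760 - i \sqrt{6}\right)^{2} \approx 5.7759 \cdot 10^{5} - 3723.0 i$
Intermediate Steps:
$J{\left(N,Z \right)} = 4 + i \sqrt{6}$ ($J{\left(N,Z \right)} = 4 + \sqrt{-4 - 2} = 4 + \sqrt{-6} = 4 + i \sqrt{6}$)
$j{\left(v,I \right)} = -4 - I - i \sqrt{6}$ ($j{\left(v,I \right)} = - I - \left(4 + i \sqrt{6}\right) = -4 - I - i \sqrt{6}$)
$\left(797 + j{\left(40,D \right)}\right)^{2} = \left(797 - \left(37 + i \sqrt{6}\right)\right)^{2} = \left(760 - i \sqrt{6}\right)^{2}$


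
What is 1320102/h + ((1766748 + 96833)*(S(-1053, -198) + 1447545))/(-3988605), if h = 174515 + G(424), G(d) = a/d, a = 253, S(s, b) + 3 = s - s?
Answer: -3168357242463630522/4684687037855 ≈ -6.7632e+5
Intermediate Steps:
S(s, b) = -3 (S(s, b) = -3 + (s - s) = -3 + 0 = -3)
G(d) = 253/d
h = 73994613/424 (h = 174515 + 253/424 = 73994613/424 ≈ 1.7452e+5)
1320102/h + ((1766748 + 96833)*(S(-1053, -198) + 1447545))/(-3988605) = 1320102/(73994613/424) + ((1766748 + 96833)*(-3 + 1447545))/(-3988605) = 1320102*(424/73994613) + (1863581*1447542)*(-1/3988605) = 26653488/3523553 + 2697611767902*(-1/3988605) = 26653488/3523553 - 899203922634/1329535 = -3168357242463630522/4684687037855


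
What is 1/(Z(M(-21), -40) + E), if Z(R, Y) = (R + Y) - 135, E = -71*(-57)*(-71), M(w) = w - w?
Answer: -1/287512 ≈ -3.4781e-6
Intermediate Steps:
M(w) = 0
E = -287337 (E = 4047*(-71) = -287337)
Z(R, Y) = -135 + R + Y
1/(Z(M(-21), -40) + E) = 1/((-135 + 0 - 40) - 287337) = 1/(-175 - 287337) = 1/(-287512) = -1/287512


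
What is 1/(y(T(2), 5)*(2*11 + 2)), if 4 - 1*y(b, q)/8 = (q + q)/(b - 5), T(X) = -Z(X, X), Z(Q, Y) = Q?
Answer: 7/7296 ≈ 0.00095943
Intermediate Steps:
T(X) = -X
y(b, q) = 32 - 16*q/(-5 + b) (y(b, q) = 32 - 8*(q + q)/(b - 5) = 32 - 8*2*q/(-5 + b) = 32 - 16*q/(-5 + b))
1/(y(T(2), 5)*(2*11 + 2)) = 1/((16*(-10 - 1*5 + 2*(-1*2))/(-5 - 1*2))*(2*11 + 2)) = 1/((16*(-10 - 5 + 2*(-2))/(-5 - 2))*(22 + 2)) = 1/((16*(-10 - 5 - 4)/(-7))*24) = 1/((16*(-⅐)*(-19))*24) = 1/((304/7)*24) = 1/(7296/7) = 7/7296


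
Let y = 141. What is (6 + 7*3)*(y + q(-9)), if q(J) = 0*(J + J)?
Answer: 3807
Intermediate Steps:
q(J) = 0 (q(J) = 0*(2*J) = 0)
(6 + 7*3)*(y + q(-9)) = (6 + 7*3)*(141 + 0) = (6 + 21)*141 = 27*141 = 3807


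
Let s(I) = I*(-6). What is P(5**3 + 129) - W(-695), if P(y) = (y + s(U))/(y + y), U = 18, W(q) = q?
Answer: 176603/254 ≈ 695.29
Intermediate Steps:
s(I) = -6*I
P(y) = (-108 + y)/(2*y) (P(y) = (y - 6*18)/(y + y) = (y - 108)/((2*y)) = (-108 + y)*(1/(2*y)) = (-108 + y)/(2*y))
P(5**3 + 129) - W(-695) = (-108 + (5**3 + 129))/(2*(5**3 + 129)) - 1*(-695) = (-108 + (125 + 129))/(2*(125 + 129)) + 695 = (1/2)*(-108 + 254)/254 + 695 = (1/2)*(1/254)*146 + 695 = 73/254 + 695 = 176603/254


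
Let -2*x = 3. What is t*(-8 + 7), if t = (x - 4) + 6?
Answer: -½ ≈ -0.50000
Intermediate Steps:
x = -3/2 (x = -½*3 = -3/2 ≈ -1.5000)
t = ½ (t = (-3/2 - 4) + 6 = -11/2 + 6 = ½ ≈ 0.50000)
t*(-8 + 7) = (-8 + 7)/2 = (½)*(-1) = -½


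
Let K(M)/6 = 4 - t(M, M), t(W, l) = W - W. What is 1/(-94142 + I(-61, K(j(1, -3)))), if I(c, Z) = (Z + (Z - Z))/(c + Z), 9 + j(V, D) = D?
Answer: -37/3483278 ≈ -1.0622e-5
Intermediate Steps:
t(W, l) = 0
j(V, D) = -9 + D
K(M) = 24 (K(M) = 6*(4 - 1*0) = 6*(4 + 0) = 6*4 = 24)
I(c, Z) = Z/(Z + c) (I(c, Z) = (Z + 0)/(Z + c) = Z/(Z + c))
1/(-94142 + I(-61, K(j(1, -3)))) = 1/(-94142 + 24/(24 - 61)) = 1/(-94142 + 24/(-37)) = 1/(-94142 + 24*(-1/37)) = 1/(-94142 - 24/37) = 1/(-3483278/37) = -37/3483278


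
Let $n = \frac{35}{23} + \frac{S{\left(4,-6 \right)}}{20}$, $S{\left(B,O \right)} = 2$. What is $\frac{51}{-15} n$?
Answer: $- \frac{6341}{1150} \approx -5.5139$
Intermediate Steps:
$n = \frac{373}{230}$ ($n = \frac{35}{23} + \frac{2}{20} = 35 \cdot \frac{1}{23} + 2 \cdot \frac{1}{20} = \frac{35}{23} + \frac{1}{10} = \frac{373}{230} \approx 1.6217$)
$\frac{51}{-15} n = \frac{51}{-15} \cdot \frac{373}{230} = 51 \left(- \frac{1}{15}\right) \frac{373}{230} = \left(- \frac{17}{5}\right) \frac{373}{230} = - \frac{6341}{1150}$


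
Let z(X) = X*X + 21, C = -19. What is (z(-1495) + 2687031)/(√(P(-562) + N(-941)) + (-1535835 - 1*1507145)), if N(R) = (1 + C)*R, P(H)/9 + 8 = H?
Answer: -3744445467365/2314931817148 - 14766231*√82/2314931817148 ≈ -1.6176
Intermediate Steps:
P(H) = -72 + 9*H
N(R) = -18*R (N(R) = (1 - 19)*R = -18*R)
z(X) = 21 + X² (z(X) = X² + 21 = 21 + X²)
(z(-1495) + 2687031)/(√(P(-562) + N(-941)) + (-1535835 - 1*1507145)) = ((21 + (-1495)²) + 2687031)/(√((-72 + 9*(-562)) - 18*(-941)) + (-1535835 - 1*1507145)) = ((21 + 2235025) + 2687031)/(√((-72 - 5058) + 16938) + (-1535835 - 1507145)) = (2235046 + 2687031)/(√(-5130 + 16938) - 3042980) = 4922077/(√11808 - 3042980) = 4922077/(12*√82 - 3042980) = 4922077/(-3042980 + 12*√82)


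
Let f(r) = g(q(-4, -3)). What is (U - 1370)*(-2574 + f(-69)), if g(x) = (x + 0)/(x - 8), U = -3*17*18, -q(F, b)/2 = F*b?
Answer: 5887596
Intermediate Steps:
q(F, b) = -2*F*b
U = -918 (U = -51*18 = -918)
g(x) = x/(-8 + x)
f(r) = 3/4 (f(r) = (-2*(-4)*(-3))/(-8 - 2*(-4)*(-3)) = -24/(-8 - 24) = -24/(-32) = -24*(-1/32) = 3/4)
(U - 1370)*(-2574 + f(-69)) = (-918 - 1370)*(-2574 + 3/4) = -2288*(-10293/4) = 5887596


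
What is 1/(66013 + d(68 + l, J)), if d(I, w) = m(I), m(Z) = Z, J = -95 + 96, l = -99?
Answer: 1/65982 ≈ 1.5156e-5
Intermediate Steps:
J = 1
d(I, w) = I
1/(66013 + d(68 + l, J)) = 1/(66013 + (68 - 99)) = 1/(66013 - 31) = 1/65982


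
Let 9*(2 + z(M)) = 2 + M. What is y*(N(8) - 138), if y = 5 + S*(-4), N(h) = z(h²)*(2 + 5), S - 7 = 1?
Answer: 2718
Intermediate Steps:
z(M) = -16/9 + M/9 (z(M) = -2 + (2 + M)/9 = -2 + (2/9 + M/9) = -16/9 + M/9)
S = 8 (S = 7 + 1 = 8)
N(h) = -112/9 + 7*h²/9 (N(h) = (-16/9 + h²/9)*(2 + 5) = (-16/9 + h²/9)*7 = -112/9 + 7*h²/9)
y = -27 (y = 5 + 8*(-4) = 5 - 32 = -27)
y*(N(8) - 138) = -27*((-112/9 + (7/9)*8²) - 138) = -27*((-112/9 + (7/9)*64) - 138) = -27*((-112/9 + 448/9) - 138) = -27*(112/3 - 138) = -27*(-302/3) = 2718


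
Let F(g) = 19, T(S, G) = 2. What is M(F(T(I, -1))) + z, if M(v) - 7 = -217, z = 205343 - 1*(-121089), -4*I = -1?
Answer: 326222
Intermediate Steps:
I = ¼ (I = -¼*(-1) = ¼ ≈ 0.25000)
z = 326432 (z = 205343 + 121089 = 326432)
M(v) = -210 (M(v) = 7 - 217 = -210)
M(F(T(I, -1))) + z = -210 + 326432 = 326222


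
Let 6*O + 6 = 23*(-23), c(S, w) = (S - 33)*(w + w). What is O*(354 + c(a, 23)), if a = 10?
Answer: 188320/3 ≈ 62773.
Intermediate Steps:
c(S, w) = 2*w*(-33 + S) (c(S, w) = (-33 + S)*(2*w) = 2*w*(-33 + S))
O = -535/6 (O = -1 + (23*(-23))/6 = -1 + (⅙)*(-529) = -1 - 529/6 = -535/6 ≈ -89.167)
O*(354 + c(a, 23)) = -535*(354 + 2*23*(-33 + 10))/6 = -535*(354 + 2*23*(-23))/6 = -535*(354 - 1058)/6 = -535/6*(-704) = 188320/3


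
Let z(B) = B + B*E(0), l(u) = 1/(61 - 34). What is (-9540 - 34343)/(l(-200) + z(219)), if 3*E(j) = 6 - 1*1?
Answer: -1184841/15769 ≈ -75.137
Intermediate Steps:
E(j) = 5/3 (E(j) = (6 - 1*1)/3 = (6 - 1)/3 = (⅓)*5 = 5/3)
l(u) = 1/27
z(B) = 8*B/3 (z(B) = B + B*(5/3) = B + 5*B/3 = 8*B/3)
(-9540 - 34343)/(l(-200) + z(219)) = (-9540 - 34343)/(1/27 + (8/3)*219) = -43883/(1/27 + 584) = -43883/15769/27 = -43883*27/15769 = -1184841/15769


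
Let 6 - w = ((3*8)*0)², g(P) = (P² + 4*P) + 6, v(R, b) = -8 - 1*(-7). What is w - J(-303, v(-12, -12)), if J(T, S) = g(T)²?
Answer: -8208903603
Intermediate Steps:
v(R, b) = -1 (v(R, b) = -8 + 7 = -1)
g(P) = 6 + P² + 4*P
w = 6 (w = 6 - ((3*8)*0)² = 6 - (24*0)² = 6 - 1*0² = 6 - 1*0 = 6 + 0 = 6)
J(T, S) = (6 + T² + 4*T)²
w - J(-303, v(-12, -12)) = 6 - (6 + (-303)² + 4*(-303))² = 6 - (6 + 91809 - 1212)² = 6 - 1*90603² = 6 - 1*8208903609 = 6 - 8208903609 = -8208903603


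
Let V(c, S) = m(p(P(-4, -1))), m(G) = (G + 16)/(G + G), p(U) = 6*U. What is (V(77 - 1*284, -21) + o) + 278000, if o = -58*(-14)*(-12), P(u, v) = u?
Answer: 1609537/6 ≈ 2.6826e+5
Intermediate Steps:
o = -9744 (o = 812*(-12) = -9744)
m(G) = (16 + G)/(2*G) (m(G) = (16 + G)/((2*G)) = (16 + G)*(1/(2*G)) = (16 + G)/(2*G))
V(c, S) = 1/6 (V(c, S) = (16 + 6*(-4))/(2*((6*(-4)))) = (1/2)*(16 - 24)/(-24) = (1/2)*(-1/24)*(-8) = 1/6)
(V(77 - 1*284, -21) + o) + 278000 = (1/6 - 9744) + 278000 = -58463/6 + 278000 = 1609537/6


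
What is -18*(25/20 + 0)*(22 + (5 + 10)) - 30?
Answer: -1725/2 ≈ -862.50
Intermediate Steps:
-18*(25/20 + 0)*(22 + (5 + 10)) - 30 = -18*(25*(1/20) + 0)*(22 + 15) - 30 = -18*(5/4 + 0)*37 - 30 = -45*37/2 - 30 = -18*185/4 - 30 = -1665/2 - 30 = -1725/2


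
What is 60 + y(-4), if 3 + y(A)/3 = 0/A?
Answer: 51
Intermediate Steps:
y(A) = -9 (y(A) = -9 + 3*(0/A) = -9 + 3*0 = -9 + 0 = -9)
60 + y(-4) = 60 - 9 = 51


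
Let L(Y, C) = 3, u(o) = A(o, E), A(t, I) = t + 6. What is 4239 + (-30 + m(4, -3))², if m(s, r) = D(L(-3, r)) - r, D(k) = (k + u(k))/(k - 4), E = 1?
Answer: 5760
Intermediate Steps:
A(t, I) = 6 + t
u(o) = 6 + o
D(k) = (6 + 2*k)/(-4 + k) (D(k) = (k + (6 + k))/(k - 4) = (6 + 2*k)/(-4 + k))
m(s, r) = -12 - r (m(s, r) = 2*(3 + 3)/(-4 + 3) - r = 2*6/(-1) - r = 2*(-1)*6 - r = -12 - r)
4239 + (-30 + m(4, -3))² = 4239 + (-30 + (-12 - 1*(-3)))² = 4239 + (-30 + (-12 + 3))² = 4239 + (-30 - 9)² = 4239 + (-39)² = 4239 + 1521 = 5760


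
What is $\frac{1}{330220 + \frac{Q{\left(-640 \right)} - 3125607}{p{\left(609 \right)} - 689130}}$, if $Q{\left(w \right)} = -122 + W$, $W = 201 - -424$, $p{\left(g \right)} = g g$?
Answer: $\frac{318249}{105095309884} \approx 3.0282 \cdot 10^{-6}$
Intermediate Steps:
$p{\left(g \right)} = g^{2}$
$W = 625$ ($W = 201 + 424 = 625$)
$Q{\left(w \right)} = 503$ ($Q{\left(w \right)} = -122 + 625 = 503$)
$\frac{1}{330220 + \frac{Q{\left(-640 \right)} - 3125607}{p{\left(609 \right)} - 689130}} = \frac{1}{330220 + \frac{503 - 3125607}{609^{2} - 689130}} = \frac{1}{330220 - \frac{3125104}{370881 - 689130}} = \frac{1}{330220 - \frac{3125104}{-318249}} = \frac{1}{330220 - - \frac{3125104}{318249}} = \frac{1}{330220 + \frac{3125104}{318249}} = \frac{1}{\frac{105095309884}{318249}} = \frac{318249}{105095309884}$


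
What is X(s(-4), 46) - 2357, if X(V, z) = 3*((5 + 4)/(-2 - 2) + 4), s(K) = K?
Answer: -9407/4 ≈ -2351.8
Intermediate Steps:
X(V, z) = 21/4 (X(V, z) = 3*(9/(-4) + 4) = 3*(9*(-¼) + 4) = 3*(-9/4 + 4) = 3*(7/4) = 21/4)
X(s(-4), 46) - 2357 = 21/4 - 2357 = -9407/4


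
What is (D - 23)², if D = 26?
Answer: 9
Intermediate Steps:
(D - 23)² = (26 - 23)² = 3² = 9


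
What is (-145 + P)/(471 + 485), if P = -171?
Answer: -79/239 ≈ -0.33054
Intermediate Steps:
(-145 + P)/(471 + 485) = (-145 - 171)/(471 + 485) = -316/956 = -316*1/956 = -79/239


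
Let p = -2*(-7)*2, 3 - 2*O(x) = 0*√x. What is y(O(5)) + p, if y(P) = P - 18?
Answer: 23/2 ≈ 11.500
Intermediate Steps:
O(x) = 3/2 (O(x) = 3/2 - 0*√x = 3/2 - ½*0 = 3/2 + 0 = 3/2)
y(P) = -18 + P
p = 28 (p = 14*2 = 28)
y(O(5)) + p = (-18 + 3/2) + 28 = -33/2 + 28 = 23/2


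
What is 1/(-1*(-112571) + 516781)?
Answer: 1/629352 ≈ 1.5889e-6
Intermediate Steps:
1/(-1*(-112571) + 516781) = 1/(112571 + 516781) = 1/629352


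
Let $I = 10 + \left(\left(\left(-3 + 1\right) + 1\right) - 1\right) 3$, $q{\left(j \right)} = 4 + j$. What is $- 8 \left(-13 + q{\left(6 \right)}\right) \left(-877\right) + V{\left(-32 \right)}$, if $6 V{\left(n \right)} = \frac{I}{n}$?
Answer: $- \frac{1010305}{48} \approx -21048.0$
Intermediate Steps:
$I = 4$ ($I = 10 + \left(\left(-2 + 1\right) - 1\right) 3 = 10 + \left(-1 - 1\right) 3 = 10 - 6 = 4$)
$V{\left(n \right)} = \frac{2}{3 n}$ ($V{\left(n \right)} = \frac{4 \frac{1}{n}}{6} = \frac{2}{3 n}$)
$- 8 \left(-13 + q{\left(6 \right)}\right) \left(-877\right) + V{\left(-32 \right)} = - 8 \left(-13 + \left(4 + 6\right)\right) \left(-877\right) + \frac{2}{3 \left(-32\right)} = - 8 \left(-13 + 10\right) \left(-877\right) + \frac{2}{3} \left(- \frac{1}{32}\right) = \left(-8\right) \left(-3\right) \left(-877\right) - \frac{1}{48} = 24 \left(-877\right) - \frac{1}{48} = -21048 - \frac{1}{48} = - \frac{1010305}{48}$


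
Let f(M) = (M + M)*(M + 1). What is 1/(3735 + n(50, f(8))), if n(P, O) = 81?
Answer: 1/3816 ≈ 0.00026205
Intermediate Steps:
f(M) = 2*M*(1 + M) (f(M) = (2*M)*(1 + M) = 2*M*(1 + M))
1/(3735 + n(50, f(8))) = 1/(3735 + 81) = 1/3816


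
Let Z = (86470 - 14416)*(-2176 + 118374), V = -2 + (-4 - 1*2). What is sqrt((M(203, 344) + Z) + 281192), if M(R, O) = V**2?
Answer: 2*sqrt(2093202987) ≈ 91503.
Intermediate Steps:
V = -8 (V = -2 + (-4 - 2) = -2 - 6 = -8)
M(R, O) = 64 (M(R, O) = (-8)**2 = 64)
Z = 8372530692 (Z = 72054*116198 = 8372530692)
sqrt((M(203, 344) + Z) + 281192) = sqrt((64 + 8372530692) + 281192) = sqrt(8372530756 + 281192) = sqrt(8372811948) = 2*sqrt(2093202987)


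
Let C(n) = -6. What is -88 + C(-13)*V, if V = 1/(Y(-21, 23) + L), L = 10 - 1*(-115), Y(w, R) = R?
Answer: -6515/74 ≈ -88.041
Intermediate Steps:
L = 125 (L = 10 + 115 = 125)
V = 1/148 (V = 1/(23 + 125) = 1/148 ≈ 0.0067568)
-88 + C(-13)*V = -88 - 6*1/148 = -88 - 3/74 = -6515/74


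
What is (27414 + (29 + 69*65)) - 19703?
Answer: 12225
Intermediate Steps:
(27414 + (29 + 69*65)) - 19703 = (27414 + (29 + 4485)) - 19703 = (27414 + 4514) - 19703 = 31928 - 19703 = 12225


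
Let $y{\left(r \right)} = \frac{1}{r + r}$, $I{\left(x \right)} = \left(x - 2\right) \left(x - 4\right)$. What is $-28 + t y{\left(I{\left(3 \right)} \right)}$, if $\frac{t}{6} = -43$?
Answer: $101$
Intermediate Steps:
$I{\left(x \right)} = \left(-4 + x\right) \left(-2 + x\right)$ ($I{\left(x \right)} = \left(-2 + x\right) \left(-4 + x\right) = \left(-4 + x\right) \left(-2 + x\right)$)
$t = -258$ ($t = 6 \left(-43\right) = -258$)
$y{\left(r \right)} = \frac{1}{2 r}$
$-28 + t y{\left(I{\left(3 \right)} \right)} = -28 - 258 \frac{1}{2 \left(8 + 3^{2} - 18\right)} = -28 - 258 \frac{1}{2 \left(8 + 9 - 18\right)} = -28 - 258 \frac{1}{2 \left(-1\right)} = -28 - 258 \cdot \frac{1}{2} \left(-1\right) = -28 - -129 = -28 + 129 = 101$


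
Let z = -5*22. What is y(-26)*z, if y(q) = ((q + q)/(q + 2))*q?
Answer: 18590/3 ≈ 6196.7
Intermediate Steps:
z = -110
y(q) = 2*q²/(2 + q) (y(q) = ((2*q)/(2 + q))*q = (2*q/(2 + q))*q = 2*q²/(2 + q))
y(-26)*z = (2*(-26)²/(2 - 26))*(-110) = (2*676/(-24))*(-110) = (2*676*(-1/24))*(-110) = -169/3*(-110) = 18590/3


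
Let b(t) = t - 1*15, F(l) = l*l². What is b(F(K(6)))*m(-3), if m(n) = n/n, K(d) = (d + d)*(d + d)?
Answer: 2985969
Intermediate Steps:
K(d) = 4*d² (K(d) = (2*d)*(2*d) = 4*d²)
F(l) = l³
m(n) = 1
b(t) = -15 + t (b(t) = t - 15 = -15 + t)
b(F(K(6)))*m(-3) = (-15 + (4*6²)³)*1 = (-15 + (4*36)³)*1 = (-15 + 144³)*1 = (-15 + 2985984)*1 = 2985969*1 = 2985969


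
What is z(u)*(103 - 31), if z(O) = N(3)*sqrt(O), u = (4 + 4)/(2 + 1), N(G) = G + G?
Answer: 288*sqrt(6) ≈ 705.45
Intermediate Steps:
N(G) = 2*G
u = 8/3 ≈ 2.6667
z(O) = 6*sqrt(O) (z(O) = (2*3)*sqrt(O) = 6*sqrt(O))
z(u)*(103 - 31) = (6*sqrt(8/3))*(103 - 31) = (6*(2*sqrt(6)/3))*72 = (4*sqrt(6))*72 = 288*sqrt(6)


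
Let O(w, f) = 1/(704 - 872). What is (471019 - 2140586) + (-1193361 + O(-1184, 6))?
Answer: -480971905/168 ≈ -2.8629e+6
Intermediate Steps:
O(w, f) = -1/168 (O(w, f) = 1/(-168) = -1/168)
(471019 - 2140586) + (-1193361 + O(-1184, 6)) = (471019 - 2140586) + (-1193361 - 1/168) = -1669567 - 200484649/168 = -480971905/168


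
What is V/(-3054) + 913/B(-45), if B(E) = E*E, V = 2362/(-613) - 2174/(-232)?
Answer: 65825364047/146585586600 ≈ 0.44906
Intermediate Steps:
V = 392339/71108 (V = 2362*(-1/613) - 2174*(-1/232) = -2362/613 + 1087/116 = 392339/71108 ≈ 5.5175)
B(E) = E²
V/(-3054) + 913/B(-45) = (392339/71108)/(-3054) + 913/((-45)²) = (392339/71108)*(-1/3054) + 913/2025 = -392339/217163832 + 913*(1/2025) = -392339/217163832 + 913/2025 = 65825364047/146585586600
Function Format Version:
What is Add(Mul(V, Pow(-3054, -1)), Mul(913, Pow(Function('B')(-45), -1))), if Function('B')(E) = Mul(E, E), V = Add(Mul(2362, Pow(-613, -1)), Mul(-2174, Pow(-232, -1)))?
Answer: Rational(65825364047, 146585586600) ≈ 0.44906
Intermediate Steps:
V = Rational(392339, 71108) (V = Add(Mul(2362, Rational(-1, 613)), Mul(-2174, Rational(-1, 232))) = Add(Rational(-2362, 613), Rational(1087, 116)) = Rational(392339, 71108) ≈ 5.5175)
Function('B')(E) = Pow(E, 2)
Add(Mul(V, Pow(-3054, -1)), Mul(913, Pow(Function('B')(-45), -1))) = Add(Mul(Rational(392339, 71108), Pow(-3054, -1)), Mul(913, Pow(Pow(-45, 2), -1))) = Add(Mul(Rational(392339, 71108), Rational(-1, 3054)), Mul(913, Pow(2025, -1))) = Add(Rational(-392339, 217163832), Mul(913, Rational(1, 2025))) = Add(Rational(-392339, 217163832), Rational(913, 2025)) = Rational(65825364047, 146585586600)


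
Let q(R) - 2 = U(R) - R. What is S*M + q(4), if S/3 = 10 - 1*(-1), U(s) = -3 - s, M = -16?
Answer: -537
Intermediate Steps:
S = 33 (S = 3*(10 - 1*(-1)) = 3*(10 + 1) = 3*11 = 33)
q(R) = -1 - 2*R (q(R) = 2 + ((-3 - R) - R) = 2 + (-3 - 2*R) = -1 - 2*R)
S*M + q(4) = 33*(-16) + (-1 - 2*4) = -528 + (-1 - 8) = -528 - 9 = -537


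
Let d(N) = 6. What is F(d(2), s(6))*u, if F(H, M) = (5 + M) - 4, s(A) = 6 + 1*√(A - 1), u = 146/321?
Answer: 1022/321 + 146*√5/321 ≈ 4.2008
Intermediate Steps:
u = 146/321 (u = 146*(1/321) = 146/321 ≈ 0.45483)
s(A) = 6 + √(-1 + A) (s(A) = 6 + 1*√(-1 + A) = 6 + √(-1 + A))
F(H, M) = 1 + M
F(d(2), s(6))*u = (1 + (6 + √(-1 + 6)))*(146/321) = (1 + (6 + √5))*(146/321) = (7 + √5)*(146/321) = 1022/321 + 146*√5/321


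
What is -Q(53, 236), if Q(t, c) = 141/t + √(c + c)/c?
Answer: -141/53 - √118/118 ≈ -2.7524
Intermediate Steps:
Q(t, c) = 141/t + √2/√c (Q(t, c) = 141/t + √(2*c)/c = 141/t + (√2*√c)/c = 141/t + √2/√c)
-Q(53, 236) = -(141/53 + √2/√236) = -(141*(1/53) + √2*(√59/118)) = -(141/53 + √118/118) = -141/53 - √118/118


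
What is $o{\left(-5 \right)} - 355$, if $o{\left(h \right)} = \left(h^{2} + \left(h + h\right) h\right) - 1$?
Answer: $-281$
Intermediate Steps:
$o{\left(h \right)} = -1 + 3 h^{2}$ ($o{\left(h \right)} = \left(h^{2} + 2 h h\right) - 1 = \left(h^{2} + 2 h^{2}\right) - 1 = 3 h^{2} - 1 = -1 + 3 h^{2}$)
$o{\left(-5 \right)} - 355 = \left(-1 + 3 \left(-5\right)^{2}\right) - 355 = \left(-1 + 3 \cdot 25\right) - 355 = \left(-1 + 75\right) - 355 = 74 - 355 = -281$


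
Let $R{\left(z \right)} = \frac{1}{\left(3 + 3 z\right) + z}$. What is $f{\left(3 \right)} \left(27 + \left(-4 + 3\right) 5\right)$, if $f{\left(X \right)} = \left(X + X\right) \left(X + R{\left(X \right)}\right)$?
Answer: $\frac{2024}{5} \approx 404.8$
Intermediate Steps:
$R{\left(z \right)} = \frac{1}{3 + 4 z}$
$f{\left(X \right)} = 2 X \left(X + \frac{1}{3 + 4 X}\right)$ ($f{\left(X \right)} = \left(X + X\right) \left(X + \frac{1}{3 + 4 X}\right) = 2 X \left(X + \frac{1}{3 + 4 X}\right)$)
$f{\left(3 \right)} \left(27 + \left(-4 + 3\right) 5\right) = 2 \cdot 3 \frac{1}{3 + 4 \cdot 3} \left(1 + 3 \left(3 + 4 \cdot 3\right)\right) \left(27 + \left(-4 + 3\right) 5\right) = 2 \cdot 3 \frac{1}{3 + 12} \left(1 + 3 \left(3 + 12\right)\right) \left(27 - 5\right) = 2 \cdot 3 \cdot \frac{1}{15} \left(1 + 3 \cdot 15\right) \left(27 - 5\right) = 2 \cdot 3 \cdot \frac{1}{15} \left(1 + 45\right) 22 = 2 \cdot 3 \cdot \frac{1}{15} \cdot 46 \cdot 22 = \frac{92}{5} \cdot 22 = \frac{2024}{5}$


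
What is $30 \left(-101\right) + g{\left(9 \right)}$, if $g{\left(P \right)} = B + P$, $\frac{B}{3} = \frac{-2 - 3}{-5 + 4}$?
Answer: $-3006$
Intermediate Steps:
$B = 15$ ($B = 3 \frac{-2 - 3}{-5 + 4} = 3 \left(- \frac{5}{-1}\right) = 3 \left(\left(-5\right) \left(-1\right)\right) = 3 \cdot 5 = 15$)
$g{\left(P \right)} = 15 + P$
$30 \left(-101\right) + g{\left(9 \right)} = 30 \left(-101\right) + \left(15 + 9\right) = -3030 + 24 = -3006$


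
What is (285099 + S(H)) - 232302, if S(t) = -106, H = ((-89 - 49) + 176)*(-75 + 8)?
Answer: 52691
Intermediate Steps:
H = -2546 (H = (-138 + 176)*(-67) = 38*(-67) = -2546)
(285099 + S(H)) - 232302 = (285099 - 106) - 232302 = 284993 - 232302 = 52691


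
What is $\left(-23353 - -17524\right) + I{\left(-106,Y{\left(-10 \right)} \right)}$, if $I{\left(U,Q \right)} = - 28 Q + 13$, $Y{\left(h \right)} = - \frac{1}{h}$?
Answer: $- \frac{29094}{5} \approx -5818.8$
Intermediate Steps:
$I{\left(U,Q \right)} = 13 - 28 Q$
$\left(-23353 - -17524\right) + I{\left(-106,Y{\left(-10 \right)} \right)} = \left(-23353 - -17524\right) + \left(13 - 28 \left(- \frac{1}{-10}\right)\right) = \left(-23353 + 17524\right) + \left(13 - 28 \left(\left(-1\right) \left(- \frac{1}{10}\right)\right)\right) = -5829 + \left(13 - \frac{14}{5}\right) = -5829 + \frac{51}{5} = - \frac{29094}{5}$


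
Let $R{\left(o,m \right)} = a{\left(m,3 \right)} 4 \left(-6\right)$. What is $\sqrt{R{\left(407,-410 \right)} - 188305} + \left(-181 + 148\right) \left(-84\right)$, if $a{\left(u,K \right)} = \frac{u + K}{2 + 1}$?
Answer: $2772 + 3 i \sqrt{20561} \approx 2772.0 + 430.17 i$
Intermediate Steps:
$a{\left(u,K \right)} = \frac{K}{3} + \frac{u}{3}$ ($a{\left(u,K \right)} = \frac{K + u}{3} = \left(K + u\right) \frac{1}{3} = \frac{K}{3} + \frac{u}{3}$)
$R{\left(o,m \right)} = -24 - 8 m$ ($R{\left(o,m \right)} = \left(\frac{1}{3} \cdot 3 + \frac{m}{3}\right) 4 \left(-6\right) = \left(1 + \frac{m}{3}\right) 4 \left(-6\right) = \left(4 + \frac{4 m}{3}\right) \left(-6\right) = -24 - 8 m$)
$\sqrt{R{\left(407,-410 \right)} - 188305} + \left(-181 + 148\right) \left(-84\right) = \sqrt{\left(-24 - -3280\right) - 188305} + \left(-181 + 148\right) \left(-84\right) = \sqrt{\left(-24 + 3280\right) - 188305} - -2772 = \sqrt{3256 - 188305} + 2772 = \sqrt{-185049} + 2772 = 3 i \sqrt{20561} + 2772 = 2772 + 3 i \sqrt{20561}$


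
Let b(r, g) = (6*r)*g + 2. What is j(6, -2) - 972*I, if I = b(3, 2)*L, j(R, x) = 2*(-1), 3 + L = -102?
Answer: 3878278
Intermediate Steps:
L = -105 (L = -3 - 102 = -105)
j(R, x) = -2
b(r, g) = 2 + 6*g*r (b(r, g) = 6*g*r + 2 = 2 + 6*g*r)
I = -3990 (I = (2 + 6*2*3)*(-105) = (2 + 36)*(-105) = 38*(-105) = -3990)
j(6, -2) - 972*I = -2 - 972*(-3990) = -2 + 3878280 = 3878278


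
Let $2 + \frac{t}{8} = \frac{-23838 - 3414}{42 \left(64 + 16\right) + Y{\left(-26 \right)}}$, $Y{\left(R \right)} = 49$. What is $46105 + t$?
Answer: $\frac{156899385}{3409} \approx 46025.0$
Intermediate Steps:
$t = - \frac{272560}{3409}$ ($t = -16 + 8 \frac{-23838 - 3414}{42 \left(64 + 16\right) + 49} = -16 + 8 \left(- \frac{27252}{42 \cdot 80 + 49}\right) = -16 + 8 \left(- \frac{27252}{3360 + 49}\right) = -16 + 8 \left(- \frac{27252}{3409}\right) = -16 - \frac{218016}{3409} = - \frac{272560}{3409} \approx -79.953$)
$46105 + t = 46105 - \frac{272560}{3409} = \frac{156899385}{3409}$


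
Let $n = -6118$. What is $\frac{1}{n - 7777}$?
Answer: $- \frac{1}{13895} \approx -7.1968 \cdot 10^{-5}$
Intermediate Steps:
$\frac{1}{n - 7777} = \frac{1}{-6118 - 7777} = \frac{1}{-13895} = - \frac{1}{13895}$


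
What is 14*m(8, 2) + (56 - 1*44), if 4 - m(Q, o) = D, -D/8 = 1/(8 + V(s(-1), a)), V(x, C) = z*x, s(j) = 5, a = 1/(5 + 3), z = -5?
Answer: 1044/17 ≈ 61.412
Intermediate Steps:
a = ⅛ (a = 1/8 = ⅛ ≈ 0.12500)
V(x, C) = -5*x
D = 8/17 (D = -8/(8 - 5*5) = -8/(8 - 25) = -8/(-17) = -8*(-1/17) = 8/17 ≈ 0.47059)
m(Q, o) = 60/17 (m(Q, o) = 4 - 1*8/17 = 4 - 8/17 = 60/17)
14*m(8, 2) + (56 - 1*44) = 14*(60/17) + (56 - 1*44) = 840/17 + (56 - 44) = 840/17 + 12 = 1044/17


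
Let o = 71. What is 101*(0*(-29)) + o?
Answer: 71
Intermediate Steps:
101*(0*(-29)) + o = 101*(0*(-29)) + 71 = 101*0 + 71 = 0 + 71 = 71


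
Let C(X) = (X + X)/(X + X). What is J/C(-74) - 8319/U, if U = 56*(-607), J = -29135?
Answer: -990348601/33992 ≈ -29135.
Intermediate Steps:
U = -33992
C(X) = 1 (C(X) = (2*X)/((2*X)) = (2*X)*(1/(2*X)) = 1)
J/C(-74) - 8319/U = -29135/1 - 8319/(-33992) = -29135*1 - 8319*(-1/33992) = -29135 + 8319/33992 = -990348601/33992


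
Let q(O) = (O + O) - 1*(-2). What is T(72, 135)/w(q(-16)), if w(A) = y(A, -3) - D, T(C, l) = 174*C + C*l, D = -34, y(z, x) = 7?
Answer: 22248/41 ≈ 542.63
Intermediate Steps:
q(O) = 2 + 2*O (q(O) = 2*O + 2 = 2 + 2*O)
w(A) = 41 (w(A) = 7 - 1*(-34) = 7 + 34 = 41)
T(72, 135)/w(q(-16)) = (72*(174 + 135))/41 = (72*309)*(1/41) = 22248*(1/41) = 22248/41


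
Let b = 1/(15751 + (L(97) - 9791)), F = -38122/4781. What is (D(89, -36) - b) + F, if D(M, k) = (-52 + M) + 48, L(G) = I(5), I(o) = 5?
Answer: 313812002/4074095 ≈ 77.026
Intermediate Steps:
L(G) = 5
F = -5446/683 (F = -38122*1/4781 = -5446/683 ≈ -7.9736)
D(M, k) = -4 + M
b = 1/5965 (b = 1/(15751 + (5 - 9791)) = 1/(15751 - 9786) = 1/5965 ≈ 0.00016764)
(D(89, -36) - b) + F = ((-4 + 89) - 1*1/5965) - 5446/683 = (85 - 1/5965) - 5446/683 = 507024/5965 - 5446/683 = 313812002/4074095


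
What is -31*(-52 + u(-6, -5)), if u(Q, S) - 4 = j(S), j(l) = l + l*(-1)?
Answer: 1488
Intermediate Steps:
j(l) = 0 (j(l) = l - l = 0)
u(Q, S) = 4 (u(Q, S) = 4 + 0 = 4)
-31*(-52 + u(-6, -5)) = -31*(-52 + 4) = -31*(-48) = 1488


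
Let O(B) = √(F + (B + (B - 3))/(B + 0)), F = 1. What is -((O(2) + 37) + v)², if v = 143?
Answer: -(360 + √6)²/4 ≈ -32842.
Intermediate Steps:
O(B) = √(1 + (-3 + 2*B)/B) (O(B) = √(1 + (B + (B - 3))/(B + 0)) = √(1 + (B + (-3 + B))/B) = √(1 + (-3 + 2*B)/B))
-((O(2) + 37) + v)² = -((√3*√((-1 + 2)/2) + 37) + 143)² = -((√3*√((½)*1) + 37) + 143)² = -((√3*√(½) + 37) + 143)² = -((√3*(√2/2) + 37) + 143)² = -((√6/2 + 37) + 143)² = -((37 + √6/2) + 143)² = -(180 + √6/2)²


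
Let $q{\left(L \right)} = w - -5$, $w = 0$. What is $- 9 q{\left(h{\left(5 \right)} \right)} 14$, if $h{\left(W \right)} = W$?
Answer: $-630$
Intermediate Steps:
$q{\left(L \right)} = 5$ ($q{\left(L \right)} = 0 - -5 = 0 + 5 = 5$)
$- 9 q{\left(h{\left(5 \right)} \right)} 14 = \left(-9\right) 5 \cdot 14 = \left(-45\right) 14 = -630$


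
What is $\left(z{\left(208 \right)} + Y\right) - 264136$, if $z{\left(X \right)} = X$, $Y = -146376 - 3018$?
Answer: $-413322$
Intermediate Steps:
$Y = -149394$ ($Y = -146376 - 3018 = -149394$)
$\left(z{\left(208 \right)} + Y\right) - 264136 = \left(208 - 149394\right) - 264136 = -149186 - 264136 = -413322$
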